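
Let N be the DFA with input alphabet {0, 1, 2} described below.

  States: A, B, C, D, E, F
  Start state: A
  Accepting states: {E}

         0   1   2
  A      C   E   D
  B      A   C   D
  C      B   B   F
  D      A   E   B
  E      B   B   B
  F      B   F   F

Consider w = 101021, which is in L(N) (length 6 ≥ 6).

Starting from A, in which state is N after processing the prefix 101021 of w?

E

State sequence: A -1-> E -0-> B -1-> C -0-> B -2-> D -1-> E

After reading 6 characters, N is in state E.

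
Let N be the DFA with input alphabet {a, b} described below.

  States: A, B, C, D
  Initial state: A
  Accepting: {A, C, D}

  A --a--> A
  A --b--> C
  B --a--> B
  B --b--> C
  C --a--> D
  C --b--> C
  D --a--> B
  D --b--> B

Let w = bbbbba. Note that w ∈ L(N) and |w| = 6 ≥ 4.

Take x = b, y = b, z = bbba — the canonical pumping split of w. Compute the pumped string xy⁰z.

xy⁰z = xz = b·bbba = bbbba.
Reading y = b takes N from C back to C, so after x the machine is still in C, and z then leads to the accepting state D. Hence bbbba ∈ L(N).

bbbba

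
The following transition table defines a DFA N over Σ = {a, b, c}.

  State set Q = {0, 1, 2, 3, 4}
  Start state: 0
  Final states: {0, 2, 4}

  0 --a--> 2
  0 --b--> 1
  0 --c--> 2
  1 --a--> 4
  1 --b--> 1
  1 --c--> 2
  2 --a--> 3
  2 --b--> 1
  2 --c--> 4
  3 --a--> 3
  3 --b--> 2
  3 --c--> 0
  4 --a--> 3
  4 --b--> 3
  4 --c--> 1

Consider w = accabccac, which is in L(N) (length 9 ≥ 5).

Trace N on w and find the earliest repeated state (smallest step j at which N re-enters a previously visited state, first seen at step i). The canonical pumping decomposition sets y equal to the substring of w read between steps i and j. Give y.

Run of N on w = a c c a b c c a c:
  step 0: 0  (start)
  step 1: 2  (read a: 0→2)
  step 2: 4  (read c: 2→4)
  step 3: 1  (read c: 4→1)
  step 4: 4  (read a: 1→4)   ← first repeat (4 seen earlier)
  step 5: 3  (read b: 4→3)
  step 6: 0  (read c: 3→0)
  step 7: 2  (read c: 0→2)
  step 8: 3  (read a: 2→3)
  step 9: 0  (read c: 3→0)

So i = 2, j = 4, giving x = w[0:2] = ac, y = w[2:4] = ca, z = w[4:9] = bccac.
Check: |xy| = 4 ≤ 5 and |y| = 2 ≥ 1. Reading y takes N from 4 back to 4, so every xyⁱz is accepted.
Since N has 5 states, any run of length ≥ 5 visits 5+1 states, so by pigeonhole some state repeats within the first 5 steps — that repeat gives the pumpable loop.

ca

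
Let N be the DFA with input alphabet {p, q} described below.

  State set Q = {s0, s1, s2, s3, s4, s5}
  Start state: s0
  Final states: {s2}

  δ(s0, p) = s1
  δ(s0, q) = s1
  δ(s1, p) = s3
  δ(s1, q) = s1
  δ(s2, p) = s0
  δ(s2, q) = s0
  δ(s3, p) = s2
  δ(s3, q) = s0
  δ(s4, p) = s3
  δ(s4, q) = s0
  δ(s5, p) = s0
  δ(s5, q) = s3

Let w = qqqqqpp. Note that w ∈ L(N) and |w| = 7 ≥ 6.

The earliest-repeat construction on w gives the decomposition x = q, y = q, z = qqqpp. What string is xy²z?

qqqqqqpp

xy^2z = q·q·q·qqqpp = qqqqqqpp.
Reading y = q takes N from s1 back to s1, so after x·y·y the machine is still in s1, and z then leads to the accepting state s2. Hence qqqqqqpp ∈ L(N).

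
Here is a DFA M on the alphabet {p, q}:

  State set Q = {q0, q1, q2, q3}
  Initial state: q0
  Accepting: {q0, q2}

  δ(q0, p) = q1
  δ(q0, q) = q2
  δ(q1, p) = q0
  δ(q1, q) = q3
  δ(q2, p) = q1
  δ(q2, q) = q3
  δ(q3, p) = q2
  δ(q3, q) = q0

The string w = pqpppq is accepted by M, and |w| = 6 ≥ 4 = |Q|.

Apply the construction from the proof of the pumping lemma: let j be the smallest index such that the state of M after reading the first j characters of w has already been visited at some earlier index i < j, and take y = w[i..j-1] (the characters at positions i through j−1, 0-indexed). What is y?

qpp

Run of M on w = p q p p p q:
  step 0: q0  (start)
  step 1: q1  (read p: q0→q1)
  step 2: q3  (read q: q1→q3)
  step 3: q2  (read p: q3→q2)
  step 4: q1  (read p: q2→q1)   ← first repeat (q1 seen earlier)
  step 5: q0  (read p: q1→q0)
  step 6: q2  (read q: q0→q2)

So i = 1, j = 4, giving x = w[0:1] = p, y = w[1:4] = qpp, z = w[4:6] = pq.
Check: |xy| = 4 ≤ 4 and |y| = 3 ≥ 1. Reading y takes M from q1 back to q1, so every xyⁱz is accepted.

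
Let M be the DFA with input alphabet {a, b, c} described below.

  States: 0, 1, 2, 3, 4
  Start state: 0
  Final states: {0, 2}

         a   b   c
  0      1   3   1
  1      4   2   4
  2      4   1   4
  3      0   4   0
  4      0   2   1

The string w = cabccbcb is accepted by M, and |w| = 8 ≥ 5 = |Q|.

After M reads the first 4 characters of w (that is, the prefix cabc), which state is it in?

Run of M on the first 4 characters of w = c a b c:
  step 0: 0  (start)
  step 1: 1  (read c: 0→1)
  step 2: 4  (read a: 1→4)
  step 3: 2  (read b: 4→2)
  step 4: 4  (read c: 2→4)

After reading 4 characters, M is in state 4.

4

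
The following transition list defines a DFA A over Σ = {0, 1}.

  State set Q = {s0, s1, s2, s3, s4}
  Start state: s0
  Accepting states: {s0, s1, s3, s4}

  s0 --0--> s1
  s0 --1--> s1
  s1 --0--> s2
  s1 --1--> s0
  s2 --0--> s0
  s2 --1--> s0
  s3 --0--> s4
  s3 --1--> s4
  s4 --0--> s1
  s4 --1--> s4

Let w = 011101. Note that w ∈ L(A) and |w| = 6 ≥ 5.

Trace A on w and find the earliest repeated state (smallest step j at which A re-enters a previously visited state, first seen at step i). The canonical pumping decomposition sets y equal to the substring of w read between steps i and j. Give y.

Run of A on w = 0 1 1 1 0 1:
  step 0: s0  (start)
  step 1: s1  (read 0: s0→s1)
  step 2: s0  (read 1: s1→s0)   ← first repeat (s0 seen earlier)
  step 3: s1  (read 1: s0→s1)
  step 4: s0  (read 1: s1→s0)
  step 5: s1  (read 0: s0→s1)
  step 6: s0  (read 1: s1→s0)

So i = 0, j = 2, giving x = w[0:0] = ε, y = w[0:2] = 01, z = w[2:6] = 1101.
Check: |xy| = 2 ≤ 5 and |y| = 2 ≥ 1. Reading y takes A from s0 back to s0, so every xyⁱz is accepted.

01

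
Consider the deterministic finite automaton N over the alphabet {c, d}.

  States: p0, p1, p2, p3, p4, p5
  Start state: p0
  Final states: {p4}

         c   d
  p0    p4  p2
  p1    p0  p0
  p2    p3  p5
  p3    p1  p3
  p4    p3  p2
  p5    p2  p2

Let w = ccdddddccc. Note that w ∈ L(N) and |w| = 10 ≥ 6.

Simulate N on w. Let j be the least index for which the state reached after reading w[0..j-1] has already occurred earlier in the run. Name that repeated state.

Run of N on w = c c d d d d d c c c:
  step 0: p0  (start)
  step 1: p4  (read c: p0→p4)
  step 2: p3  (read c: p4→p3)
  step 3: p3  (read d: p3→p3)   ← first repeat (p3 seen earlier)
  step 4: p3  (read d: p3→p3)
  step 5: p3  (read d: p3→p3)
  step 6: p3  (read d: p3→p3)
  step 7: p3  (read d: p3→p3)
  step 8: p1  (read c: p3→p1)
  step 9: p0  (read c: p1→p0)
  step 10: p4  (read c: p0→p4)

The earliest repeat is at step j = 3: N is in p3, which it already visited at step i = 2.
Since N has 6 states, any run of length ≥ 6 visits 6+1 states, so by pigeonhole some state repeats within the first 6 steps — that repeat gives the pumpable loop.

p3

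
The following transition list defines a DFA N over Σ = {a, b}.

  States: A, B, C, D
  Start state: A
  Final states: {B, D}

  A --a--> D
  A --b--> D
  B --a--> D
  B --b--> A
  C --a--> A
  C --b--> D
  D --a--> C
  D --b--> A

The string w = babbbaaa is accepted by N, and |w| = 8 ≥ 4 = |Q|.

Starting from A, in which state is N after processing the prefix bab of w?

D

State sequence: A -b-> D -a-> C -b-> D

After reading 3 characters, N is in state D.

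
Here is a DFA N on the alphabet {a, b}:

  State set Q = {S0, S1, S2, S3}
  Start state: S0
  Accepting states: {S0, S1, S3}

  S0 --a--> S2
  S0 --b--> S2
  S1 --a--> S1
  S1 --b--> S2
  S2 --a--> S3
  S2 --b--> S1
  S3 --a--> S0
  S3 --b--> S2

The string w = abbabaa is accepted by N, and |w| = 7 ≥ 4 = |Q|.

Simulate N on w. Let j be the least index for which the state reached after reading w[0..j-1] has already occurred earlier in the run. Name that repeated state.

Run of N on w = a b b a b a a:
  step 0: S0  (start)
  step 1: S2  (read a: S0→S2)
  step 2: S1  (read b: S2→S1)
  step 3: S2  (read b: S1→S2)   ← first repeat (S2 seen earlier)
  step 4: S3  (read a: S2→S3)
  step 5: S2  (read b: S3→S2)
  step 6: S3  (read a: S2→S3)
  step 7: S0  (read a: S3→S0)

The earliest repeat is at step j = 3: N is in S2, which it already visited at step i = 1.
Pumping length from the standard proof: p = 4 (the number of states). The repeated state found above gives |xy| = j ≤ 4 and |y| = j − i ≥ 1.

S2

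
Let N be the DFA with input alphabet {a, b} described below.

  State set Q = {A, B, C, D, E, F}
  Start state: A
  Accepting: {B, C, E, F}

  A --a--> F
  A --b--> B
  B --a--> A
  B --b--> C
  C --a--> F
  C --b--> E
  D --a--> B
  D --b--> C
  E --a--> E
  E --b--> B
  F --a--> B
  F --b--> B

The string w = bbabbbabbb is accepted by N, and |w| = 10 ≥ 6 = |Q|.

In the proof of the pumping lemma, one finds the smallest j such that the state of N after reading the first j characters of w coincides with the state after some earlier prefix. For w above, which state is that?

Run of N on w = b b a b b b a b b b:
  step 0: A  (start)
  step 1: B  (read b: A→B)
  step 2: C  (read b: B→C)
  step 3: F  (read a: C→F)
  step 4: B  (read b: F→B)   ← first repeat (B seen earlier)
  step 5: C  (read b: B→C)
  step 6: E  (read b: C→E)
  step 7: E  (read a: E→E)
  step 8: B  (read b: E→B)
  step 9: C  (read b: B→C)
  step 10: E  (read b: C→E)

The earliest repeat is at step j = 4: N is in B, which it already visited at step i = 1.
With |Q| = 6, pigeonhole forces a state repeat no later than step 6; the substring read between the first and second visits to that state can be pumped.

B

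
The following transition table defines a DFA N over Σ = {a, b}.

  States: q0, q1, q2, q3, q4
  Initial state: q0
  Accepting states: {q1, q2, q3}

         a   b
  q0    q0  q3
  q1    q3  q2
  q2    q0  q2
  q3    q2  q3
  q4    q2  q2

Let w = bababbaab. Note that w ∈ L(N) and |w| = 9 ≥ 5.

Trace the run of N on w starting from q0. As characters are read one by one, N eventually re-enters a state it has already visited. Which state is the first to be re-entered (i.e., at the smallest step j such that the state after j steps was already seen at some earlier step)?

State sequence: q0 -b-> q3 -a-> q2 -b-> q2 -a-> q0 -b-> q3 -b-> q3 -a-> q2 -a-> q0 -b-> q3
First repeat at step 3: q2 was already visited.

The earliest repeat is at step j = 3: N is in q2, which it already visited at step i = 2.
Pumping length from the standard proof: p = 5 (the number of states). The repeated state found above gives |xy| = j ≤ 5 and |y| = j − i ≥ 1.

q2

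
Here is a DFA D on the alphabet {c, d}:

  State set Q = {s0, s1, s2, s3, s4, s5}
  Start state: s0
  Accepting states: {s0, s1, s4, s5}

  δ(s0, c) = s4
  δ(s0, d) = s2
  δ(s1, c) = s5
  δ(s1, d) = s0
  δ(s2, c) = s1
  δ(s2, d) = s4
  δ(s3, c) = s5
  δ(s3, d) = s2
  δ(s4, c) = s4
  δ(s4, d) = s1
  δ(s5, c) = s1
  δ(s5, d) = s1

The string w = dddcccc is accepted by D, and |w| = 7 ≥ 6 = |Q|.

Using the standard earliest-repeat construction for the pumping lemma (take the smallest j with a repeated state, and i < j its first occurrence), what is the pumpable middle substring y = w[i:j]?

cc

Run of D on w = d d d c c c c:
  step 0: s0  (start)
  step 1: s2  (read d: s0→s2)
  step 2: s4  (read d: s2→s4)
  step 3: s1  (read d: s4→s1)
  step 4: s5  (read c: s1→s5)
  step 5: s1  (read c: s5→s1)   ← first repeat (s1 seen earlier)
  step 6: s5  (read c: s1→s5)
  step 7: s1  (read c: s5→s1)

So i = 3, j = 5, giving x = w[0:3] = ddd, y = w[3:5] = cc, z = w[5:7] = cc.
Check: |xy| = 5 ≤ 6 and |y| = 2 ≥ 1. Reading y takes D from s1 back to s1, so every xyⁱz is accepted.
Pumping length from the standard proof: p = 6 (the number of states). The repeated state found above gives |xy| = j ≤ 6 and |y| = j − i ≥ 1.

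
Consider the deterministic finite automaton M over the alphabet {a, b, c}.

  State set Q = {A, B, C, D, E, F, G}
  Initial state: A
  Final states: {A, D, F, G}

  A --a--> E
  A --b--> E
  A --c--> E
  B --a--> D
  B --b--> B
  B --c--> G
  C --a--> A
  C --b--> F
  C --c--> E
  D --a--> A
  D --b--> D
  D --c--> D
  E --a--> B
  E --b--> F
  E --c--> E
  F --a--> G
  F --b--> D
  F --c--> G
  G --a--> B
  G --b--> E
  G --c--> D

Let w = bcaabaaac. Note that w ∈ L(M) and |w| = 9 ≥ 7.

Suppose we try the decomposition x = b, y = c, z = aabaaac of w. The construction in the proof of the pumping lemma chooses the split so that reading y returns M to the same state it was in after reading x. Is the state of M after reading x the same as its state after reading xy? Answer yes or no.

State sequence: A -b-> E -c-> E

After x (step 1): E. After xy (step 2): E.
They match, so y = c drives M around a cycle from E back to itself; pumping y any number of times keeps M in E before reading z, and xyⁱz ∈ L(M) for every i ≥ 0.

yes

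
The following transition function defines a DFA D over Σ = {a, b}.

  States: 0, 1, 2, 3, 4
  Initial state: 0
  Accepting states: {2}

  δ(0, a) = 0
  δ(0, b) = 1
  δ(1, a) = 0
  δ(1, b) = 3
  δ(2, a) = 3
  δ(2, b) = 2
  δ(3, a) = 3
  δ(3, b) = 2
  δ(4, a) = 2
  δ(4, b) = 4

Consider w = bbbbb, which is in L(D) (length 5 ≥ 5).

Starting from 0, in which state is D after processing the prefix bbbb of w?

Run of D on the first 4 characters of w = b b b b:
  step 0: 0  (start)
  step 1: 1  (read b: 0→1)
  step 2: 3  (read b: 1→3)
  step 3: 2  (read b: 3→2)
  step 4: 2  (read b: 2→2)

After reading 4 characters, D is in state 2.
(This kind of state-tracing is the core of the pumping-lemma construction: with 5 states, pigeonhole forces a repeat within the first 5 steps.)

2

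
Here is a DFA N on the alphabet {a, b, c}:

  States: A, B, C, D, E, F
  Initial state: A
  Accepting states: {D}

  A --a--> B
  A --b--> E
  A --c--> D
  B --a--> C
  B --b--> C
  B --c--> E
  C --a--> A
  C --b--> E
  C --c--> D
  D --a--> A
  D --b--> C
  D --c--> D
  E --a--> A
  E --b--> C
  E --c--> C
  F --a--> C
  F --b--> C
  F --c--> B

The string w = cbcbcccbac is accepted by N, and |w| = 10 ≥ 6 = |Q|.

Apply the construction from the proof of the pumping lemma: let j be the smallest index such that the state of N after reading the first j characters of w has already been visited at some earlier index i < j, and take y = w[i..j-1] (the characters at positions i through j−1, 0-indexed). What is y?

bc

State sequence: A -c-> D -b-> C -c-> D -b-> C -c-> D -c-> D -c-> D -b-> C -a-> A -c-> D
First repeat at step 3: D was already visited.

So i = 1, j = 3, giving x = w[0:1] = c, y = w[1:3] = bc, z = w[3:10] = bcccbac.
Check: |xy| = 3 ≤ 6 and |y| = 2 ≥ 1. Reading y takes N from D back to D, so every xyⁱz is accepted.
Since N has 6 states, any run of length ≥ 6 visits 6+1 states, so by pigeonhole some state repeats within the first 6 steps — that repeat gives the pumpable loop.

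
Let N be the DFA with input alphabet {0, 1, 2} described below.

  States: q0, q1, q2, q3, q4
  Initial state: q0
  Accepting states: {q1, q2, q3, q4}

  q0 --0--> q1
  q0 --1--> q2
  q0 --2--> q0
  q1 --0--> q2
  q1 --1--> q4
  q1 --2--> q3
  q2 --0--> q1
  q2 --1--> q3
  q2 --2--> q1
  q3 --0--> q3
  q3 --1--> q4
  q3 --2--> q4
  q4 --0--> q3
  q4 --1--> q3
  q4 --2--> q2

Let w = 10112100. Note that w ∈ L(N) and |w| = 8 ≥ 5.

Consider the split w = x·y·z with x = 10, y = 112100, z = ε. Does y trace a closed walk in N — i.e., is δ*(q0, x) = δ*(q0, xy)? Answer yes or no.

Run of N on the first 8 characters of w = 1 0 1 1 2 1 0 0:
  step 0: q0  (start)
  step 1: q2  (read 1: q0→q2)
  step 2: q1  (read 0: q2→q1)
  step 3: q4  (read 1: q1→q4)
  step 4: q3  (read 1: q4→q3)
  step 5: q4  (read 2: q3→q4)
  step 6: q3  (read 1: q4→q3)
  step 7: q3  (read 0: q3→q3)
  step 8: q3  (read 0: q3→q3)

After x (step 2): q1. After xy (step 8): q3.
They differ (q1 ≠ q3), so y is not a cycle from the state after x; this split is not the one the pumping-lemma construction produces, and pumping y need not keep the string in L(N).

no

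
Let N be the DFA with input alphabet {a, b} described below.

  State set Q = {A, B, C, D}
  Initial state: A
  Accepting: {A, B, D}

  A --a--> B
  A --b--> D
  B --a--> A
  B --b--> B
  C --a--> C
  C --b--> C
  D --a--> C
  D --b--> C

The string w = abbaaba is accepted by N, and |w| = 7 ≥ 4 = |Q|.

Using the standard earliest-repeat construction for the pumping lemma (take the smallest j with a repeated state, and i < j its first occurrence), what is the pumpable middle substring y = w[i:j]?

State sequence: A -a-> B -b-> B -b-> B -a-> A -a-> B -b-> B -a-> A
First repeat at step 2: B was already visited.

So i = 1, j = 2, giving x = w[0:1] = a, y = w[1:2] = b, z = w[2:7] = baaba.
Check: |xy| = 2 ≤ 4 and |y| = 1 ≥ 1. Reading y takes N from B back to B, so every xyⁱz is accepted.

b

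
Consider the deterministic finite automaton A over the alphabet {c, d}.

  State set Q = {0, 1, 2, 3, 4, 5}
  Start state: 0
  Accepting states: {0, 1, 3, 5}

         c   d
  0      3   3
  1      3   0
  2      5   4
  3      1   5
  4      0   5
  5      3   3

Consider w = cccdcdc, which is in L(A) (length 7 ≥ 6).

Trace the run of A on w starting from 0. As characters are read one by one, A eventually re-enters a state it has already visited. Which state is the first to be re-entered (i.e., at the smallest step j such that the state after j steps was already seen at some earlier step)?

State sequence: 0 -c-> 3 -c-> 1 -c-> 3 -d-> 5 -c-> 3 -d-> 5 -c-> 3
First repeat at step 3: 3 was already visited.

The earliest repeat is at step j = 3: A is in 3, which it already visited at step i = 1.
With |Q| = 6, pigeonhole forces a state repeat no later than step 6; the substring read between the first and second visits to that state can be pumped.

3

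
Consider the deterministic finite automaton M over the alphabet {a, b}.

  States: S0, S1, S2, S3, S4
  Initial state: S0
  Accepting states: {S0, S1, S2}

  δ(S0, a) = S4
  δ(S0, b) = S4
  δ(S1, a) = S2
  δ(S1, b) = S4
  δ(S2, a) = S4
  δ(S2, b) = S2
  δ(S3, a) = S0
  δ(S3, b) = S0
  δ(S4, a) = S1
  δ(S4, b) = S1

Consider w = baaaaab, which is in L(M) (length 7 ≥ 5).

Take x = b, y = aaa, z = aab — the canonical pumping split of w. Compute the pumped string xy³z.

baaaaaaaaaaab

xy^3z = b·aaa·aaa·aaa·aab = baaaaaaaaaaab.
Reading y = aaa takes M from S4 back to S4, so after x·y·y·y the machine is still in S4, and z then leads to the accepting state S2. Hence baaaaaaaaaaab ∈ L(M).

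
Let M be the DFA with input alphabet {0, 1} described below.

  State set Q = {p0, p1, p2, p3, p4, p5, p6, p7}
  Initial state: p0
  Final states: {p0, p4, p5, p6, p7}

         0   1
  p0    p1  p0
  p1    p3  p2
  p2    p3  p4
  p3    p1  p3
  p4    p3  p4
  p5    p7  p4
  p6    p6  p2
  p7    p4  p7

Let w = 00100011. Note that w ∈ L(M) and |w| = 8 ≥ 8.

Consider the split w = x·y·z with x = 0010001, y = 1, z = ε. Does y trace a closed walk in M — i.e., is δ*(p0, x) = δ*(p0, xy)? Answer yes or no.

no

State sequence: p0 -0-> p1 -0-> p3 -1-> p3 -0-> p1 -0-> p3 -0-> p1 -1-> p2 -1-> p4

After x (step 7): p2. After xy (step 8): p4.
They differ (p2 ≠ p4), so y is not a cycle from the state after x; this split is not the one the pumping-lemma construction produces, and pumping y need not keep the string in L(M).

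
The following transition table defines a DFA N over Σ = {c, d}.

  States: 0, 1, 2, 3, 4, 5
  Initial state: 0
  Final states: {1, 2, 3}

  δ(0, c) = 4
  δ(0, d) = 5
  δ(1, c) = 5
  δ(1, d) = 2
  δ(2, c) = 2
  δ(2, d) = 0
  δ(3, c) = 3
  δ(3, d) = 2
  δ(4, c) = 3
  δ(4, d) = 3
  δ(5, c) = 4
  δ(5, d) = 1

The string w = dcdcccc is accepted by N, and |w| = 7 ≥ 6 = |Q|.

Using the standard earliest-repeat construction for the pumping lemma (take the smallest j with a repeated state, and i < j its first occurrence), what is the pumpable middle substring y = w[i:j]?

c

State sequence: 0 -d-> 5 -c-> 4 -d-> 3 -c-> 3 -c-> 3 -c-> 3 -c-> 3
First repeat at step 4: 3 was already visited.

So i = 3, j = 4, giving x = w[0:3] = dcd, y = w[3:4] = c, z = w[4:7] = ccc.
Check: |xy| = 4 ≤ 6 and |y| = 1 ≥ 1. Reading y takes N from 3 back to 3, so every xyⁱz is accepted.
Pumping length from the standard proof: p = 6 (the number of states). The repeated state found above gives |xy| = j ≤ 6 and |y| = j − i ≥ 1.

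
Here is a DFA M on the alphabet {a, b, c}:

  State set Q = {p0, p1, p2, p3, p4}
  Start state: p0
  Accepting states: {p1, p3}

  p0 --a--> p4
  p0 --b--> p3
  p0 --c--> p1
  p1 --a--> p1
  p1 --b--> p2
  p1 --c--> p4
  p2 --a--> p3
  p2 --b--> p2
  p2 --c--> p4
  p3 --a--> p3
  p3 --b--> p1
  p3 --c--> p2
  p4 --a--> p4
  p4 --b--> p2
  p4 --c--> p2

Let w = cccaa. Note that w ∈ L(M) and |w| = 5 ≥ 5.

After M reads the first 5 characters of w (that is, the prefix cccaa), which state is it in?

Run of M on the first 5 characters of w = c c c a a:
  step 0: p0  (start)
  step 1: p1  (read c: p0→p1)
  step 2: p4  (read c: p1→p4)
  step 3: p2  (read c: p4→p2)
  step 4: p3  (read a: p2→p3)
  step 5: p3  (read a: p3→p3)

After reading 5 characters, M is in state p3.
(This kind of state-tracing is the core of the pumping-lemma construction: with 5 states, pigeonhole forces a repeat within the first 5 steps.)

p3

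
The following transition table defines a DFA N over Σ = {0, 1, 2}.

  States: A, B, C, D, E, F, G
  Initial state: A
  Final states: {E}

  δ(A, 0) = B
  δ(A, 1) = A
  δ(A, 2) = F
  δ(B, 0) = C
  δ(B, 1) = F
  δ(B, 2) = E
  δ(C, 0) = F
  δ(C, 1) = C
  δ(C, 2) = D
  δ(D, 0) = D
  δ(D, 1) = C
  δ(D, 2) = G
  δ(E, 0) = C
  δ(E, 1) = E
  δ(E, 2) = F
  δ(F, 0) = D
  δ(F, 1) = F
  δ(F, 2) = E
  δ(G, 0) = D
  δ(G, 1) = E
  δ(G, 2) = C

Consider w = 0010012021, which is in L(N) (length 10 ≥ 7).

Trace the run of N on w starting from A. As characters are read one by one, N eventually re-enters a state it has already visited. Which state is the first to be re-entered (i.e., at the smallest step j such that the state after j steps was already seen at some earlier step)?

C

Run of N on w = 0 0 1 0 0 1 2 0 2 1:
  step 0: A  (start)
  step 1: B  (read 0: A→B)
  step 2: C  (read 0: B→C)
  step 3: C  (read 1: C→C)   ← first repeat (C seen earlier)
  step 4: F  (read 0: C→F)
  step 5: D  (read 0: F→D)
  step 6: C  (read 1: D→C)
  step 7: D  (read 2: C→D)
  step 8: D  (read 0: D→D)
  step 9: G  (read 2: D→G)
  step 10: E  (read 1: G→E)

The earliest repeat is at step j = 3: N is in C, which it already visited at step i = 2.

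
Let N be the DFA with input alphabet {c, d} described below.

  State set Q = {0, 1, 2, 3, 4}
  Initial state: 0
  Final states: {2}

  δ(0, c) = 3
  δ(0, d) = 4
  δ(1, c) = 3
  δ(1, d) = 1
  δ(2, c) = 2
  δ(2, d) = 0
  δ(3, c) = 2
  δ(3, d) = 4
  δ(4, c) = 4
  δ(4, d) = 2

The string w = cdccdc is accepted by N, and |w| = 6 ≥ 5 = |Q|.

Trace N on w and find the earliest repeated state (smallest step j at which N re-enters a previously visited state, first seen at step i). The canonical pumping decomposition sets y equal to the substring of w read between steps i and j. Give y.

c

State sequence: 0 -c-> 3 -d-> 4 -c-> 4 -c-> 4 -d-> 2 -c-> 2
First repeat at step 3: 4 was already visited.

So i = 2, j = 3, giving x = w[0:2] = cd, y = w[2:3] = c, z = w[3:6] = cdc.
Check: |xy| = 3 ≤ 5 and |y| = 1 ≥ 1. Reading y takes N from 4 back to 4, so every xyⁱz is accepted.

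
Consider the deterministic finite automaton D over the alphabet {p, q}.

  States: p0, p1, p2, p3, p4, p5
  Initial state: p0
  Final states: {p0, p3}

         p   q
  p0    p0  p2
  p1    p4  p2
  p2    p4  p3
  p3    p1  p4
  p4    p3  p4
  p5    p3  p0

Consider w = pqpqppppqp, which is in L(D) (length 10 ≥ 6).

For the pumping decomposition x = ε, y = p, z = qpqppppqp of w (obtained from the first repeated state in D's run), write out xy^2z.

ppqpqppppqp

xy^2z = ε·p·p·qpqppppqp = ppqpqppppqp.
Reading y = p takes D from p0 back to p0, so after x·y·y the machine is still in p0, and z then leads to the accepting state p3. Hence ppqpqppppqp ∈ L(D).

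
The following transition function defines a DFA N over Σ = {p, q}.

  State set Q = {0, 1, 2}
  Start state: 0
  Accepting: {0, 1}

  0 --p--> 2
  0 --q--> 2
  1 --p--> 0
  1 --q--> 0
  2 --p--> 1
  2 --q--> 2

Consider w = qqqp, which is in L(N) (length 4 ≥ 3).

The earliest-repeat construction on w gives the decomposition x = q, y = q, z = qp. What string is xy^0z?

xy⁰z = xz = q·qp = qqp.
Reading y = q takes N from 2 back to 2, so after x the machine is still in 2, and z then leads to the accepting state 1. Hence qqp ∈ L(N).

qqp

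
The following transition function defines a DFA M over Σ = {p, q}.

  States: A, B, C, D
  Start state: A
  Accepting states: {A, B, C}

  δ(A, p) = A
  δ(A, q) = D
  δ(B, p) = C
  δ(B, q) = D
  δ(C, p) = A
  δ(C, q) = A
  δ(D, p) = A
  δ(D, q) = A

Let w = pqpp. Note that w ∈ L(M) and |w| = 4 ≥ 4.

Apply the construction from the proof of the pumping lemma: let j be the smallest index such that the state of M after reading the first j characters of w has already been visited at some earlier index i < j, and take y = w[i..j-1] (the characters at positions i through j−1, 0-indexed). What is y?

State sequence: A -p-> A -q-> D -p-> A -p-> A
First repeat at step 1: A was already visited.

So i = 0, j = 1, giving x = w[0:0] = ε, y = w[0:1] = p, z = w[1:4] = qpp.
Check: |xy| = 1 ≤ 4 and |y| = 1 ≥ 1. Reading y takes M from A back to A, so every xyⁱz is accepted.
Pumping length from the standard proof: p = 4 (the number of states). The repeated state found above gives |xy| = j ≤ 4 and |y| = j − i ≥ 1.

p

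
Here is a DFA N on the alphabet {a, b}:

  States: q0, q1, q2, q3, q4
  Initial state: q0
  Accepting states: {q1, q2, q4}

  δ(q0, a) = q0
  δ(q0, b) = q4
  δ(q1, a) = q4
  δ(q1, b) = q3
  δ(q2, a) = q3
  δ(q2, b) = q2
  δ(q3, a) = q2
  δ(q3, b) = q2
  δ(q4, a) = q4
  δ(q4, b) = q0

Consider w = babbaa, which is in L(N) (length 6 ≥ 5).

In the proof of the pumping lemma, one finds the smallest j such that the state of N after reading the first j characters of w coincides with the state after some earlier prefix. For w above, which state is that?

Run of N on w = b a b b a a:
  step 0: q0  (start)
  step 1: q4  (read b: q0→q4)
  step 2: q4  (read a: q4→q4)   ← first repeat (q4 seen earlier)
  step 3: q0  (read b: q4→q0)
  step 4: q4  (read b: q0→q4)
  step 5: q4  (read a: q4→q4)
  step 6: q4  (read a: q4→q4)

The earliest repeat is at step j = 2: N is in q4, which it already visited at step i = 1.
With |Q| = 5, pigeonhole forces a state repeat no later than step 5; the substring read between the first and second visits to that state can be pumped.

q4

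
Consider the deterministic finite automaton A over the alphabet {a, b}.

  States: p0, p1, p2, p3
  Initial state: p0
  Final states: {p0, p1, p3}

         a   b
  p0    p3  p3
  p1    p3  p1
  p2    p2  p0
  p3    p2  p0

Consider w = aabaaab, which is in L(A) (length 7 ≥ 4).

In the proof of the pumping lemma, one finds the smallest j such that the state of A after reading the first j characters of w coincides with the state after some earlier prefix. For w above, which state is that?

State sequence: p0 -a-> p3 -a-> p2 -b-> p0 -a-> p3 -a-> p2 -a-> p2 -b-> p0
First repeat at step 3: p0 was already visited.

The earliest repeat is at step j = 3: A is in p0, which it already visited at step i = 0.
The DFA has 4 states, so the proof of the pumping lemma guarantees a repeated state among the first 4+1 visited; the segment between the two visits is the pumpable y.

p0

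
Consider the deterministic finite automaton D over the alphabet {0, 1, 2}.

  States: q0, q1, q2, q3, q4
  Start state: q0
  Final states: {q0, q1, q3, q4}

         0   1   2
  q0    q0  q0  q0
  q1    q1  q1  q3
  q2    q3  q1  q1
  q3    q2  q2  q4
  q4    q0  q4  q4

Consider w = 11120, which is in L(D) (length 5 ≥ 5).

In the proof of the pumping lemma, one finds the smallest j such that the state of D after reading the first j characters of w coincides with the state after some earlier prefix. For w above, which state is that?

q0

State sequence: q0 -1-> q0 -1-> q0 -1-> q0 -2-> q0 -0-> q0
First repeat at step 1: q0 was already visited.

The earliest repeat is at step j = 1: D is in q0, which it already visited at step i = 0.
With |Q| = 5, pigeonhole forces a state repeat no later than step 5; the substring read between the first and second visits to that state can be pumped.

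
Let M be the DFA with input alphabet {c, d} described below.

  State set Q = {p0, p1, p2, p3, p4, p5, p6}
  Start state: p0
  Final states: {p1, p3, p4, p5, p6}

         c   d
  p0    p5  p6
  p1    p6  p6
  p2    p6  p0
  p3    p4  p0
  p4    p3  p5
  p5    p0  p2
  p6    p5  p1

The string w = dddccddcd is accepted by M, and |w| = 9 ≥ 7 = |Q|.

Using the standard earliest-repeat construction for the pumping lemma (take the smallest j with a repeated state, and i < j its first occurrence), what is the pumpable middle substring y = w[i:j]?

dd

Run of M on w = d d d c c d d c d:
  step 0: p0  (start)
  step 1: p6  (read d: p0→p6)
  step 2: p1  (read d: p6→p1)
  step 3: p6  (read d: p1→p6)   ← first repeat (p6 seen earlier)
  step 4: p5  (read c: p6→p5)
  step 5: p0  (read c: p5→p0)
  step 6: p6  (read d: p0→p6)
  step 7: p1  (read d: p6→p1)
  step 8: p6  (read c: p1→p6)
  step 9: p1  (read d: p6→p1)

So i = 1, j = 3, giving x = w[0:1] = d, y = w[1:3] = dd, z = w[3:9] = ccddcd.
Check: |xy| = 3 ≤ 7 and |y| = 2 ≥ 1. Reading y takes M from p6 back to p6, so every xyⁱz is accepted.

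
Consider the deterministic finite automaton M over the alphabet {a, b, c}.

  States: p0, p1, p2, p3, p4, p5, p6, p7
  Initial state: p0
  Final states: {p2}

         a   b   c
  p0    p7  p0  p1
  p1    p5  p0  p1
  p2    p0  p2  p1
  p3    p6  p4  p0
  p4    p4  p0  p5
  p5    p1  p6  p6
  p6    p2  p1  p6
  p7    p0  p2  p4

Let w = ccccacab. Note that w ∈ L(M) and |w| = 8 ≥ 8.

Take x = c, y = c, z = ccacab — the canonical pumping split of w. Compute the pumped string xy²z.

cccccacab

xy^2z = c·c·c·ccacab = cccccacab.
Reading y = c takes M from p1 back to p1, so after x·y·y the machine is still in p1, and z then leads to the accepting state p2. Hence cccccacab ∈ L(M).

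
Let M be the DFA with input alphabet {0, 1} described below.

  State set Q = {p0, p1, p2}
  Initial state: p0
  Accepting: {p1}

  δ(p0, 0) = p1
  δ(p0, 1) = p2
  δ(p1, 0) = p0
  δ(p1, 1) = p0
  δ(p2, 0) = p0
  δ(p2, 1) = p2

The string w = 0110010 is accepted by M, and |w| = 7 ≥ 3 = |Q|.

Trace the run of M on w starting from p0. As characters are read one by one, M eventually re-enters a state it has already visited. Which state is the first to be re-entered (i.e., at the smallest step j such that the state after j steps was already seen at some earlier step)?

p0

Run of M on w = 0 1 1 0 0 1 0:
  step 0: p0  (start)
  step 1: p1  (read 0: p0→p1)
  step 2: p0  (read 1: p1→p0)   ← first repeat (p0 seen earlier)
  step 3: p2  (read 1: p0→p2)
  step 4: p0  (read 0: p2→p0)
  step 5: p1  (read 0: p0→p1)
  step 6: p0  (read 1: p1→p0)
  step 7: p1  (read 0: p0→p1)

The earliest repeat is at step j = 2: M is in p0, which it already visited at step i = 0.
Pumping length from the standard proof: p = 3 (the number of states). The repeated state found above gives |xy| = j ≤ 3 and |y| = j − i ≥ 1.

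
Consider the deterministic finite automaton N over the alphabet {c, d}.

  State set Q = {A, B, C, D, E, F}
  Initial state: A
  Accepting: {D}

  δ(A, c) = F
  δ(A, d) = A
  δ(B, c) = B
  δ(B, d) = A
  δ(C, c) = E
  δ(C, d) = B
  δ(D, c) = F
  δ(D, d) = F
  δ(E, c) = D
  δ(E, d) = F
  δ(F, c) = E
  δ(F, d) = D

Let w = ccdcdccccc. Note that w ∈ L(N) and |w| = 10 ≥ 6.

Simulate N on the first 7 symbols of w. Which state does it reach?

Run of N on the first 7 characters of w = c c d c d c c:
  step 0: A  (start)
  step 1: F  (read c: A→F)
  step 2: E  (read c: F→E)
  step 3: F  (read d: E→F)
  step 4: E  (read c: F→E)
  step 5: F  (read d: E→F)
  step 6: E  (read c: F→E)
  step 7: D  (read c: E→D)

After reading 7 characters, N is in state D.

D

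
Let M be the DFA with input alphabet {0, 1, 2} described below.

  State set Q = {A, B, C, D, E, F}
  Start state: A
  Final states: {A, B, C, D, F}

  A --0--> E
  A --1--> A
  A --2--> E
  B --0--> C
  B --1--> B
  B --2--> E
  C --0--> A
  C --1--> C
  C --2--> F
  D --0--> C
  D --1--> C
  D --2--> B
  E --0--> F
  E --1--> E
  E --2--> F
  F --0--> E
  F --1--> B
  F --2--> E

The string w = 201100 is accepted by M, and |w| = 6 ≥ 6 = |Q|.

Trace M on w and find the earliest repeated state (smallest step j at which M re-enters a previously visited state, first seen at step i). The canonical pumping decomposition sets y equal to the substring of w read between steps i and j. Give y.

State sequence: A -2-> E -0-> F -1-> B -1-> B -0-> C -0-> A
First repeat at step 4: B was already visited.

So i = 3, j = 4, giving x = w[0:3] = 201, y = w[3:4] = 1, z = w[4:6] = 00.
Check: |xy| = 4 ≤ 6 and |y| = 1 ≥ 1. Reading y takes M from B back to B, so every xyⁱz is accepted.

1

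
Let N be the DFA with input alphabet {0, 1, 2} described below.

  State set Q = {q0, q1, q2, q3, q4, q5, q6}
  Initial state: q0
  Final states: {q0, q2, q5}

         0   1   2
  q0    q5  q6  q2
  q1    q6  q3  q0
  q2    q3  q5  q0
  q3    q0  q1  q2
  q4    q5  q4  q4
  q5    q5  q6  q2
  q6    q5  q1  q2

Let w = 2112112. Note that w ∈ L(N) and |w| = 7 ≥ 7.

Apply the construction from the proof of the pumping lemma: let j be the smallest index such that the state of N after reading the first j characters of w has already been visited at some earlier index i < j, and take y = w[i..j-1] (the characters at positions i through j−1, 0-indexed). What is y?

112

State sequence: q0 -2-> q2 -1-> q5 -1-> q6 -2-> q2 -1-> q5 -1-> q6 -2-> q2
First repeat at step 4: q2 was already visited.

So i = 1, j = 4, giving x = w[0:1] = 2, y = w[1:4] = 112, z = w[4:7] = 112.
Check: |xy| = 4 ≤ 7 and |y| = 3 ≥ 1. Reading y takes N from q2 back to q2, so every xyⁱz is accepted.
With |Q| = 7, pigeonhole forces a state repeat no later than step 7; the substring read between the first and second visits to that state can be pumped.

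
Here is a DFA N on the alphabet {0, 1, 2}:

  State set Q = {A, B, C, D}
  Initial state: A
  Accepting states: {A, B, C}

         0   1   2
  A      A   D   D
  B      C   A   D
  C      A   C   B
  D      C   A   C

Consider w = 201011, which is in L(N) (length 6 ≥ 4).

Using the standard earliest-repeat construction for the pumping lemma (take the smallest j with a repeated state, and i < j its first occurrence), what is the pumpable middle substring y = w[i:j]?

1

State sequence: A -2-> D -0-> C -1-> C -0-> A -1-> D -1-> A
First repeat at step 3: C was already visited.

So i = 2, j = 3, giving x = w[0:2] = 20, y = w[2:3] = 1, z = w[3:6] = 011.
Check: |xy| = 3 ≤ 4 and |y| = 1 ≥ 1. Reading y takes N from C back to C, so every xyⁱz is accepted.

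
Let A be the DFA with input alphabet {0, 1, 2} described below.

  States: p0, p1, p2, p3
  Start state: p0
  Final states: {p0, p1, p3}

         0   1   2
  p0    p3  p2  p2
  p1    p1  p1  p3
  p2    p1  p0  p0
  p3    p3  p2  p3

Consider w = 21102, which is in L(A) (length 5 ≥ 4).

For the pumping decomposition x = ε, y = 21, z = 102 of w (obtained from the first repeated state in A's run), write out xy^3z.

212121102

xy^3z = ε·21·21·21·102 = 212121102.
Reading y = 21 takes A from p0 back to p0, so after x·y·y·y the machine is still in p0, and z then leads to the accepting state p3. Hence 212121102 ∈ L(A).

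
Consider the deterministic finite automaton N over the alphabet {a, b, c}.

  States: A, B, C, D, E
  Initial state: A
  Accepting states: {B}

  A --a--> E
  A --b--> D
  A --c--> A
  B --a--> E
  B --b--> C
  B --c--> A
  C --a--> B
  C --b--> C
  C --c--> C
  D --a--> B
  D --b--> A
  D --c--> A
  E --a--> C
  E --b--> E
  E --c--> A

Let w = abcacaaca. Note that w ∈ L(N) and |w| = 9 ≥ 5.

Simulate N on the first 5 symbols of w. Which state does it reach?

A

State sequence: A -a-> E -b-> E -c-> A -a-> E -c-> A

After reading 5 characters, N is in state A.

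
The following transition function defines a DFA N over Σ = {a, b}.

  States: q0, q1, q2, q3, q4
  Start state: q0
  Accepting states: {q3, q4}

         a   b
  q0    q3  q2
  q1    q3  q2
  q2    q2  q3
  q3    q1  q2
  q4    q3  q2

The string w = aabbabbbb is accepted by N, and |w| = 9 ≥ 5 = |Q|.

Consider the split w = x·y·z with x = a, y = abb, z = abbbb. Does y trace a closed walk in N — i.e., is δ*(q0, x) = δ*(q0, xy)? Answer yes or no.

yes

State sequence: q0 -a-> q3 -a-> q1 -b-> q2 -b-> q3

After x (step 1): q3. After xy (step 4): q3.
They match, so y = abb drives N around a cycle from q3 back to itself; pumping y any number of times keeps N in q3 before reading z, and xyⁱz ∈ L(N) for every i ≥ 0.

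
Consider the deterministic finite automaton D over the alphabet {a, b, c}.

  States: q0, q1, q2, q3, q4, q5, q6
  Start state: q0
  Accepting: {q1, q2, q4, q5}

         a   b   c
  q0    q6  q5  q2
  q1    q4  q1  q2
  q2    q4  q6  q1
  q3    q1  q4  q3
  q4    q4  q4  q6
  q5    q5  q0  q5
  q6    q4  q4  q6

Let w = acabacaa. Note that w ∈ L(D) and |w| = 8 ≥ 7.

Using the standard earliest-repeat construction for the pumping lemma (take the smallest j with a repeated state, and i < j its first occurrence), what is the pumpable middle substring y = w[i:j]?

Run of D on w = a c a b a c a a:
  step 0: q0  (start)
  step 1: q6  (read a: q0→q6)
  step 2: q6  (read c: q6→q6)   ← first repeat (q6 seen earlier)
  step 3: q4  (read a: q6→q4)
  step 4: q4  (read b: q4→q4)
  step 5: q4  (read a: q4→q4)
  step 6: q6  (read c: q4→q6)
  step 7: q4  (read a: q6→q4)
  step 8: q4  (read a: q4→q4)

So i = 1, j = 2, giving x = w[0:1] = a, y = w[1:2] = c, z = w[2:8] = abacaa.
Check: |xy| = 2 ≤ 7 and |y| = 1 ≥ 1. Reading y takes D from q6 back to q6, so every xyⁱz is accepted.

c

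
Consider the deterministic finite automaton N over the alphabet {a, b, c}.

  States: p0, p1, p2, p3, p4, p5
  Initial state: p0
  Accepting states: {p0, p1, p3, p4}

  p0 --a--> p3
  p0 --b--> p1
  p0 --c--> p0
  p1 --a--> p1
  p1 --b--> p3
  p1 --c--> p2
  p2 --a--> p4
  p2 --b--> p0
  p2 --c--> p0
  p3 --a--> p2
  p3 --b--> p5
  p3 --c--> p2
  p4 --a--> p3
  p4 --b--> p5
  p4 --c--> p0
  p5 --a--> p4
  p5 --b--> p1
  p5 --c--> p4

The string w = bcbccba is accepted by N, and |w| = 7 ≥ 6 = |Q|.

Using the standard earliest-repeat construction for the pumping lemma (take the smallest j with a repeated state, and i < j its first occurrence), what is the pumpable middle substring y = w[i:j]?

bcb

State sequence: p0 -b-> p1 -c-> p2 -b-> p0 -c-> p0 -c-> p0 -b-> p1 -a-> p1
First repeat at step 3: p0 was already visited.

So i = 0, j = 3, giving x = w[0:0] = ε, y = w[0:3] = bcb, z = w[3:7] = ccba.
Check: |xy| = 3 ≤ 6 and |y| = 3 ≥ 1. Reading y takes N from p0 back to p0, so every xyⁱz is accepted.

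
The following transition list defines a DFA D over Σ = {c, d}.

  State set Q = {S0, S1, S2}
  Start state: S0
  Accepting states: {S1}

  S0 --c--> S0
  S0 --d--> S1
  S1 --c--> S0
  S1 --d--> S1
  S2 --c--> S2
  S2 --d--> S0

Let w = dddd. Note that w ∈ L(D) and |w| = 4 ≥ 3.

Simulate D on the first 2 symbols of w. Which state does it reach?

S1

Run of D on the first 2 characters of w = d d:
  step 0: S0  (start)
  step 1: S1  (read d: S0→S1)
  step 2: S1  (read d: S1→S1)

After reading 2 characters, D is in state S1.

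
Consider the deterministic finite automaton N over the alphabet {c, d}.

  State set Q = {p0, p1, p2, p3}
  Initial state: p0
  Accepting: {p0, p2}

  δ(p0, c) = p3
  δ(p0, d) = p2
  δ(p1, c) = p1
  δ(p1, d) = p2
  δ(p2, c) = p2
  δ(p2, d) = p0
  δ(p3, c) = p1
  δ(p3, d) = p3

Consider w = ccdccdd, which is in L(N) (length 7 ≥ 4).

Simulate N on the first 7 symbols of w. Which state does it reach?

Run of N on the first 7 characters of w = c c d c c d d:
  step 0: p0  (start)
  step 1: p3  (read c: p0→p3)
  step 2: p1  (read c: p3→p1)
  step 3: p2  (read d: p1→p2)
  step 4: p2  (read c: p2→p2)
  step 5: p2  (read c: p2→p2)
  step 6: p0  (read d: p2→p0)
  step 7: p2  (read d: p0→p2)

After reading 7 characters, N is in state p2.

p2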